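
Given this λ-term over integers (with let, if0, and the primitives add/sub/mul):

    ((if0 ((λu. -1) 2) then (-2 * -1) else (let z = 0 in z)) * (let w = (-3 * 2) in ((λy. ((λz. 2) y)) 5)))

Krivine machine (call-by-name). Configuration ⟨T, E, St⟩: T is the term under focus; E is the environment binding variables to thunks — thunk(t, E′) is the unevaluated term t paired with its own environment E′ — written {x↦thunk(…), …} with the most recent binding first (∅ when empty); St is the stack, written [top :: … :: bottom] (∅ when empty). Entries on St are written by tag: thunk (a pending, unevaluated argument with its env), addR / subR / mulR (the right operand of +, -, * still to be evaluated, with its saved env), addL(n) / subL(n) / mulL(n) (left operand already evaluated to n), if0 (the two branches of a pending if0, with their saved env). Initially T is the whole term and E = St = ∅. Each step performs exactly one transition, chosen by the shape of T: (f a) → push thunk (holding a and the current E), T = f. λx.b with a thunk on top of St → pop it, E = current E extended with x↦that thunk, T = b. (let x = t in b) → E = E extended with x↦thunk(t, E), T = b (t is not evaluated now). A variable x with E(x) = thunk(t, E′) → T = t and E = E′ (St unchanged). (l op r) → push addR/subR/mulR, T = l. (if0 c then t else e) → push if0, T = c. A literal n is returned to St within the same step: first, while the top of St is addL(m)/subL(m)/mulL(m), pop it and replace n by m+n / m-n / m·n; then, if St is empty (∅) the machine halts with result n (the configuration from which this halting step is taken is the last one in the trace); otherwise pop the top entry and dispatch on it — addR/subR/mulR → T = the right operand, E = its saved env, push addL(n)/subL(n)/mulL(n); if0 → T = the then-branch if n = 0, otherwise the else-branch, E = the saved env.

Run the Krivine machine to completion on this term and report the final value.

0. <T=((if0 ((λu. -1) 2) then (-2 * -1) else (let z = 0 in z)) * (let w = (-3 * 2) in ((λy. ((λz. 2) y)) 5))), E=∅, St=∅>
1. <T=(if0 ((λu. -1) 2) then (-2 * -1) else (let z = 0 in z)), E=∅, St=[mulR]>
2. <T=((λu. -1) 2), E=∅, St=[if0 :: mulR]>
3. <T=(λu. -1), E=∅, St=[thunk :: if0 :: mulR]>
4. <T=-1, E={u↦thunk(2, ∅)}, St=[if0 :: mulR]>
5. <T=(let z = 0 in z), E=∅, St=[mulR]>
6. <T=z, E={z↦thunk(0, ∅)}, St=[mulR]>
7. <T=0, E=∅, St=[mulR]>
8. <T=(let w = (-3 * 2) in ((λy. ((λz. 2) y)) 5)), E=∅, St=[mulL(0)]>
9. <T=((λy. ((λz. 2) y)) 5), E={w↦thunk((-3 * 2), ∅)}, St=[mulL(0)]>
10. <T=(λy. ((λz. 2) y)), E={w↦thunk((-3 * 2), ∅)}, St=[thunk :: mulL(0)]>
11. <T=((λz. 2) y), E={y↦thunk(5, {w↦thunk((-3 * 2), ∅)}), w↦thunk((-3 * 2), ∅)}, St=[mulL(0)]>
12. <T=(λz. 2), E={y↦thunk(5, {w↦thunk((-3 * 2), ∅)}), w↦thunk((-3 * 2), ∅)}, St=[thunk :: mulL(0)]>
13. <T=2, E={z↦thunk(y, {y↦thunk(5, {w↦thunk((-3 * 2), ∅)}), w↦thunk((-3 * 2), ∅)}), y↦thunk(5, {w↦thunk((-3 * 2), ∅)}), w↦thunk((-3 * 2), ∅)}, St=[mulL(0)]>
→ final value 0

Answer: 0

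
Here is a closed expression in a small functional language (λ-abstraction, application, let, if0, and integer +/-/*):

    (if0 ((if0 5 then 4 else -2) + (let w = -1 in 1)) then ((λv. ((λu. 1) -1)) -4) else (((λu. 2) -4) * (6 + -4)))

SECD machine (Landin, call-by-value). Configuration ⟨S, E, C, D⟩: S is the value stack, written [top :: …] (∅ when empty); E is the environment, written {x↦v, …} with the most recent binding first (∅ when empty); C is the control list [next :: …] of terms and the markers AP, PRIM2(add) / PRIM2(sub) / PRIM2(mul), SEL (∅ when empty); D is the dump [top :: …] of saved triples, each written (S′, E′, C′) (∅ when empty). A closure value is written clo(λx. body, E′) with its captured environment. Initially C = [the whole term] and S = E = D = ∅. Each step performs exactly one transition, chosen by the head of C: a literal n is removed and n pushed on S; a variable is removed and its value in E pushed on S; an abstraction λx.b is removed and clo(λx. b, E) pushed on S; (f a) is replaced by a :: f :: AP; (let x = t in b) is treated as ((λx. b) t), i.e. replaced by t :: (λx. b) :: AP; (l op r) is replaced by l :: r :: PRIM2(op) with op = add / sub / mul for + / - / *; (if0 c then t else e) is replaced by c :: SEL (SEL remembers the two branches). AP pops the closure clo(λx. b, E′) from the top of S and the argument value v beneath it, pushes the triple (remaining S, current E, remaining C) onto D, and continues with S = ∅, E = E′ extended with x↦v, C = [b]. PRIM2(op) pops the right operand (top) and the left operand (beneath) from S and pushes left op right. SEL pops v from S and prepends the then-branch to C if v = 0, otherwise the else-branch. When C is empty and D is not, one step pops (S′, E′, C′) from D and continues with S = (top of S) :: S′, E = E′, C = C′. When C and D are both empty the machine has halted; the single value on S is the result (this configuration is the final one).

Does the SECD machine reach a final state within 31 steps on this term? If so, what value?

[0] ⟨S=∅; E=∅; C=[(if0 ((if0 5 then 4 else -2) + (let w = -1 in 1)) then ((λv. ((λu. 1) -1)) -4) else (((λu. 2) -4) * (6 + -4)))]; D=∅⟩
[1] ⟨S=∅; E=∅; C=[((if0 5 then 4 else -2) + (let w = -1 in 1)) :: SEL]; D=∅⟩
[2] ⟨S=∅; E=∅; C=[(if0 5 then 4 else -2) :: (let w = -1 in 1) :: PRIM2(add) :: SEL]; D=∅⟩
[3] ⟨S=∅; E=∅; C=[5 :: SEL :: (let w = -1 in 1) :: PRIM2(add) :: SEL]; D=∅⟩
[4] ⟨S=[5]; E=∅; C=[SEL :: (let w = -1 in 1) :: PRIM2(add) :: SEL]; D=∅⟩
[5] ⟨S=∅; E=∅; C=[-2 :: (let w = -1 in 1) :: PRIM2(add) :: SEL]; D=∅⟩
[6] ⟨S=[-2]; E=∅; C=[(let w = -1 in 1) :: PRIM2(add) :: SEL]; D=∅⟩
[7] ⟨S=[-2]; E=∅; C=[-1 :: (λw. 1) :: AP :: PRIM2(add) :: SEL]; D=∅⟩
[8] ⟨S=[-1 :: -2]; E=∅; C=[(λw. 1) :: AP :: PRIM2(add) :: SEL]; D=∅⟩
[9] ⟨S=[clo(λw. 1, ∅) :: -1 :: -2]; E=∅; C=[AP :: PRIM2(add) :: SEL]; D=∅⟩
[10] ⟨S=∅; E={w↦-1}; C=[1]; D=[([-2], ∅, [PRIM2(add) :: SEL])]⟩
[11] ⟨S=[1]; E={w↦-1}; C=∅; D=[([-2], ∅, [PRIM2(add) :: SEL])]⟩
[12] ⟨S=[1 :: -2]; E=∅; C=[PRIM2(add) :: SEL]; D=∅⟩
[13] ⟨S=[-1]; E=∅; C=[SEL]; D=∅⟩
[14] ⟨S=∅; E=∅; C=[(((λu. 2) -4) * (6 + -4))]; D=∅⟩
[15] ⟨S=∅; E=∅; C=[((λu. 2) -4) :: (6 + -4) :: PRIM2(mul)]; D=∅⟩
[16] ⟨S=∅; E=∅; C=[-4 :: (λu. 2) :: AP :: (6 + -4) :: PRIM2(mul)]; D=∅⟩
[17] ⟨S=[-4]; E=∅; C=[(λu. 2) :: AP :: (6 + -4) :: PRIM2(mul)]; D=∅⟩
[18] ⟨S=[clo(λu. 2, ∅) :: -4]; E=∅; C=[AP :: (6 + -4) :: PRIM2(mul)]; D=∅⟩
[19] ⟨S=∅; E={u↦-4}; C=[2]; D=[(∅, ∅, [(6 + -4) :: PRIM2(mul)])]⟩
[20] ⟨S=[2]; E={u↦-4}; C=∅; D=[(∅, ∅, [(6 + -4) :: PRIM2(mul)])]⟩
[21] ⟨S=[2]; E=∅; C=[(6 + -4) :: PRIM2(mul)]; D=∅⟩
[22] ⟨S=[2]; E=∅; C=[6 :: -4 :: PRIM2(add) :: PRIM2(mul)]; D=∅⟩
[23] ⟨S=[6 :: 2]; E=∅; C=[-4 :: PRIM2(add) :: PRIM2(mul)]; D=∅⟩
[24] ⟨S=[-4 :: 6 :: 2]; E=∅; C=[PRIM2(add) :: PRIM2(mul)]; D=∅⟩
[25] ⟨S=[2 :: 2]; E=∅; C=[PRIM2(mul)]; D=∅⟩
[26] ⟨S=[4]; E=∅; C=∅; D=∅⟩
→ final value 4

Answer: 4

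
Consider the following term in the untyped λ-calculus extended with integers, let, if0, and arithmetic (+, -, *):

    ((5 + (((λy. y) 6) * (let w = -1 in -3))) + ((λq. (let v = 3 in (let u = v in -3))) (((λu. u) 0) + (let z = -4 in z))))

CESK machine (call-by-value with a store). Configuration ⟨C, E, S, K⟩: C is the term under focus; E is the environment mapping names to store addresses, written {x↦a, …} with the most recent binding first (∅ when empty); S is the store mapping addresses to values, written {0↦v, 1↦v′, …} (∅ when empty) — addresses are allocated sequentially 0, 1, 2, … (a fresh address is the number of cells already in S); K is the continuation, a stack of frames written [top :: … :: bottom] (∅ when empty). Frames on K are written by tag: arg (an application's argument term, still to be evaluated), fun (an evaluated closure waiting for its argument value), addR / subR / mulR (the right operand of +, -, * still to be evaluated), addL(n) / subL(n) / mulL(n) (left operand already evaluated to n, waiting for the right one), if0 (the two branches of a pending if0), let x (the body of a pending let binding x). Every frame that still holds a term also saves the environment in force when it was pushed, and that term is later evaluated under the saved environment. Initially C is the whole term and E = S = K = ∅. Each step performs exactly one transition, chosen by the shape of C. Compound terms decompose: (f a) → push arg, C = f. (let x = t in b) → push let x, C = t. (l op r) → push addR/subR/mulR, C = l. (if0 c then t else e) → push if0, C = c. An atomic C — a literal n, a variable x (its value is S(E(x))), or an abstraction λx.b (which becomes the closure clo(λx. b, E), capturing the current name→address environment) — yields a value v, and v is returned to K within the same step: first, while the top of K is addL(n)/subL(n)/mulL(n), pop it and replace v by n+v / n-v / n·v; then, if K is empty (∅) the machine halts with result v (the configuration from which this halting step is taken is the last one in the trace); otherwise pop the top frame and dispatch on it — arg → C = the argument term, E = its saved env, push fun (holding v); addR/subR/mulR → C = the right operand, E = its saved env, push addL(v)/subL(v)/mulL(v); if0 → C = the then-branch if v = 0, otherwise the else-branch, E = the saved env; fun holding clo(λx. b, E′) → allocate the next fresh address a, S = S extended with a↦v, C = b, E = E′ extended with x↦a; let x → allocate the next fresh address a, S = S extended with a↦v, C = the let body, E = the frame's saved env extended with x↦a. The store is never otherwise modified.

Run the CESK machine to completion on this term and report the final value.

Answer: -16

Machine steps:
[0] <C=((5 + (((λy. y) 6) * (let w = -1 in -3))) + ((λq. (let v = 3 in (let u = v in -3))) (((λu. u) 0) + (let z = -4 in z)))), E=∅, S=∅, K=∅>
[1] <C=(5 + (((λy. y) 6) * (let w = -1 in -3))), E=∅, S=∅, K=[addR]>
[2] <C=5, E=∅, S=∅, K=[addR :: addR]>
[3] <C=(((λy. y) 6) * (let w = -1 in -3)), E=∅, S=∅, K=[addL(5) :: addR]>
[4] <C=((λy. y) 6), E=∅, S=∅, K=[mulR :: addL(5) :: addR]>
[5] <C=(λy. y), E=∅, S=∅, K=[arg :: mulR :: addL(5) :: addR]>
[6] <C=6, E=∅, S=∅, K=[fun :: mulR :: addL(5) :: addR]>
[7] <C=y, E={y↦0}, S={0↦6}, K=[mulR :: addL(5) :: addR]>
[8] <C=(let w = -1 in -3), E=∅, S={0↦6}, K=[mulL(6) :: addL(5) :: addR]>
[9] <C=-1, E=∅, S={0↦6}, K=[let w :: mulL(6) :: addL(5) :: addR]>
[10] <C=-3, E={w↦1}, S={0↦6, 1↦-1}, K=[mulL(6) :: addL(5) :: addR]>
[11] <C=((λq. (let v = 3 in (let u = v in -3))) (((λu. u) 0) + (let z = -4 in z))), E=∅, S={0↦6, 1↦-1}, K=[addL(-13)]>
[12] <C=(λq. (let v = 3 in (let u = v in -3))), E=∅, S={0↦6, 1↦-1}, K=[arg :: addL(-13)]>
[13] <C=(((λu. u) 0) + (let z = -4 in z)), E=∅, S={0↦6, 1↦-1}, K=[fun :: addL(-13)]>
[14] <C=((λu. u) 0), E=∅, S={0↦6, 1↦-1}, K=[addR :: fun :: addL(-13)]>
[15] <C=(λu. u), E=∅, S={0↦6, 1↦-1}, K=[arg :: addR :: fun :: addL(-13)]>
[16] <C=0, E=∅, S={0↦6, 1↦-1}, K=[fun :: addR :: fun :: addL(-13)]>
[17] <C=u, E={u↦2}, S={0↦6, 1↦-1, 2↦0}, K=[addR :: fun :: addL(-13)]>
[18] <C=(let z = -4 in z), E=∅, S={0↦6, 1↦-1, 2↦0}, K=[addL(0) :: fun :: addL(-13)]>
[19] <C=-4, E=∅, S={0↦6, 1↦-1, 2↦0}, K=[let z :: addL(0) :: fun :: addL(-13)]>
[20] <C=z, E={z↦3}, S={0↦6, 1↦-1, 2↦0, 3↦-4}, K=[addL(0) :: fun :: addL(-13)]>
[21] <C=(let v = 3 in (let u = v in -3)), E={q↦4}, S={0↦6, 1↦-1, 2↦0, 3↦-4, 4↦-4}, K=[addL(-13)]>
[22] <C=3, E={q↦4}, S={0↦6, 1↦-1, 2↦0, 3↦-4, 4↦-4}, K=[let v :: addL(-13)]>
[23] <C=(let u = v in -3), E={v↦5, q↦4}, S={0↦6, 1↦-1, 2↦0, 3↦-4, 4↦-4, 5↦3}, K=[addL(-13)]>
[24] <C=v, E={v↦5, q↦4}, S={0↦6, 1↦-1, 2↦0, 3↦-4, 4↦-4, 5↦3}, K=[let u :: addL(-13)]>
[25] <C=-3, E={u↦6, v↦5, q↦4}, S={0↦6, 1↦-1, 2↦0, 3↦-4, 4↦-4, 5↦3, 6↦3}, K=[addL(-13)]>
→ final value -16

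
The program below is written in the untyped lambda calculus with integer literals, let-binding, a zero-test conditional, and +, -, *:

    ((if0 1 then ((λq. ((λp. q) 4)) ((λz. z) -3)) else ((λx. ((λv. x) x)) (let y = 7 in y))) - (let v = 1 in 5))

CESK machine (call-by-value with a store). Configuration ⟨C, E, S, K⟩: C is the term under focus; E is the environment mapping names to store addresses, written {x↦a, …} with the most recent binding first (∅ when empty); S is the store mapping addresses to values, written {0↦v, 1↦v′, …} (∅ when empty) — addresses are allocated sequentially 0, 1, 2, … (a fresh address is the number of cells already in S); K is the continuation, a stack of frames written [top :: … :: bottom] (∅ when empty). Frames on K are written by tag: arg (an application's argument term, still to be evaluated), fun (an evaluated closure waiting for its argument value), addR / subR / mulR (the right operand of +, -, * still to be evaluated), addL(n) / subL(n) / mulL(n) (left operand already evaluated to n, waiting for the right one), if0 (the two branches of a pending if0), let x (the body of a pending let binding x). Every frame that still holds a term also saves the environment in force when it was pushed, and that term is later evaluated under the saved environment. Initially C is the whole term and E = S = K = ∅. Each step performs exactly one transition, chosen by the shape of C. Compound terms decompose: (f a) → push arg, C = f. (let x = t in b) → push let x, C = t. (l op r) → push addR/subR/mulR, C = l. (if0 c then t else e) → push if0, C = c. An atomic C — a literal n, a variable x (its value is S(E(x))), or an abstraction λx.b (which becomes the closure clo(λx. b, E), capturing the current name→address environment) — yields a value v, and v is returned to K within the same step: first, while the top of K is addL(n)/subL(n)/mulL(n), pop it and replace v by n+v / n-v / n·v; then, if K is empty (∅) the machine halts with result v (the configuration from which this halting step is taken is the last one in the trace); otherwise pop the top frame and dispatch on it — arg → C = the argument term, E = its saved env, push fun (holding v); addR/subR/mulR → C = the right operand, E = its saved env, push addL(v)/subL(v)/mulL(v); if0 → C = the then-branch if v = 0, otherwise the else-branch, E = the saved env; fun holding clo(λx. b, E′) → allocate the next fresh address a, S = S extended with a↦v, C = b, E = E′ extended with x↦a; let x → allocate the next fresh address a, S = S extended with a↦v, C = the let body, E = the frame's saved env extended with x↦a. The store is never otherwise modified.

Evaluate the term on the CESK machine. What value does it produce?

Answer: 2

Execution trace:
step 0: <C=((if0 1 then ((λq. ((λp. q) 4)) ((λz. z) -3)) else ((λx. ((λv. x) x)) (let y = 7 in y))) - (let v = 1 in 5)), E=∅, S=∅, K=∅>
step 1: <C=(if0 1 then ((λq. ((λp. q) 4)) ((λz. z) -3)) else ((λx. ((λv. x) x)) (let y = 7 in y))), E=∅, S=∅, K=[subR]>
step 2: <C=1, E=∅, S=∅, K=[if0 :: subR]>
step 3: <C=((λx. ((λv. x) x)) (let y = 7 in y)), E=∅, S=∅, K=[subR]>
step 4: <C=(λx. ((λv. x) x)), E=∅, S=∅, K=[arg :: subR]>
step 5: <C=(let y = 7 in y), E=∅, S=∅, K=[fun :: subR]>
step 6: <C=7, E=∅, S=∅, K=[let y :: fun :: subR]>
step 7: <C=y, E={y↦0}, S={0↦7}, K=[fun :: subR]>
step 8: <C=((λv. x) x), E={x↦1}, S={0↦7, 1↦7}, K=[subR]>
step 9: <C=(λv. x), E={x↦1}, S={0↦7, 1↦7}, K=[arg :: subR]>
step 10: <C=x, E={x↦1}, S={0↦7, 1↦7}, K=[fun :: subR]>
step 11: <C=x, E={v↦2, x↦1}, S={0↦7, 1↦7, 2↦7}, K=[subR]>
step 12: <C=(let v = 1 in 5), E=∅, S={0↦7, 1↦7, 2↦7}, K=[subL(7)]>
step 13: <C=1, E=∅, S={0↦7, 1↦7, 2↦7}, K=[let v :: subL(7)]>
step 14: <C=5, E={v↦3}, S={0↦7, 1↦7, 2↦7, 3↦1}, K=[subL(7)]>
→ final value 2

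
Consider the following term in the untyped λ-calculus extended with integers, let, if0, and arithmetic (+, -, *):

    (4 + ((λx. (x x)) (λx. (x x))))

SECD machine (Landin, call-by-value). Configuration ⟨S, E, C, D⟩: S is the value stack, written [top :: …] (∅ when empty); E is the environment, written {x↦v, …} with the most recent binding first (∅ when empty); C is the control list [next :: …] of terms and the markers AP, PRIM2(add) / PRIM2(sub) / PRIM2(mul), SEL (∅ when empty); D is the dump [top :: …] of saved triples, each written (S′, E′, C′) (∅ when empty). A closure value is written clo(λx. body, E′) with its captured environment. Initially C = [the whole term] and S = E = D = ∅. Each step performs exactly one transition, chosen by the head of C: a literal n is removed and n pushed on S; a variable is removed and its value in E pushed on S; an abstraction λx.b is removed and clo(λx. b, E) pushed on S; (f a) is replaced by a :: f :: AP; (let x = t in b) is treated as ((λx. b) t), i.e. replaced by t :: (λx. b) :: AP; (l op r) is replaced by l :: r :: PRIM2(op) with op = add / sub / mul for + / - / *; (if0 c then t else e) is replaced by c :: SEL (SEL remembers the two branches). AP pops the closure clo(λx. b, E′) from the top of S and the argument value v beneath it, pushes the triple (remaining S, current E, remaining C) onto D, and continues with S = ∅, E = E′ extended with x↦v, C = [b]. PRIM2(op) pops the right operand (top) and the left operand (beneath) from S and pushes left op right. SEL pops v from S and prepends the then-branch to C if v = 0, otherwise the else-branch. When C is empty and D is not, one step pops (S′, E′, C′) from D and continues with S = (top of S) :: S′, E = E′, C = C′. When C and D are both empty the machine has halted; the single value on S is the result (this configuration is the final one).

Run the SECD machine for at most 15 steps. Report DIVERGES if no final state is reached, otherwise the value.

[0] [S=∅ | E=∅ | C=[(4 + ((λx. (x x)) (λx. (x x))))] | D=∅]
[1] [S=∅ | E=∅ | C=[4 :: ((λx. (x x)) (λx. (x x))) :: PRIM2(add)] | D=∅]
[2] [S=[4] | E=∅ | C=[((λx. (x x)) (λx. (x x))) :: PRIM2(add)] | D=∅]
[3] [S=[4] | E=∅ | C=[(λx. (x x)) :: (λx. (x x)) :: AP :: PRIM2(add)] | D=∅]
[4] [S=[clo(λx. (x x), ∅) :: 4] | E=∅ | C=[(λx. (x x)) :: AP :: PRIM2(add)] | D=∅]
[5] [S=[clo(λx. (x x), ∅) :: clo(λx. (x x), ∅) :: 4] | E=∅ | C=[AP :: PRIM2(add)] | D=∅]
[6] [S=∅ | E={x↦clo(λx. (x x), ∅)} | C=[(x x)] | D=[([4], ∅, [PRIM2(add)])]]
[7] [S=∅ | E={x↦clo(λx. (x x), ∅)} | C=[x :: x :: AP] | D=[([4], ∅, [PRIM2(add)])]]
[8] [S=[clo(λx. (x x), ∅)] | E={x↦clo(λx. (x x), ∅)} | C=[x :: AP] | D=[([4], ∅, [PRIM2(add)])]]
[9] [S=[clo(λx. (x x), ∅) :: clo(λx. (x x), ∅)] | E={x↦clo(λx. (x x), ∅)} | C=[AP] | D=[([4], ∅, [PRIM2(add)])]]
[10] [S=∅ | E={x↦clo(λx. (x x), ∅)} | C=[(x x)] | D=[(∅, {x↦clo(λx. (x x), ∅)}, ∅) :: ([4], ∅, [PRIM2(add)])]]
[11] [S=∅ | E={x↦clo(λx. (x x), ∅)} | C=[x :: x :: AP] | D=[(∅, {x↦clo(λx. (x x), ∅)}, ∅) :: ([4], ∅, [PRIM2(add)])]]
[12] [S=[clo(λx. (x x), ∅)] | E={x↦clo(λx. (x x), ∅)} | C=[x :: AP] | D=[(∅, {x↦clo(λx. (x x), ∅)}, ∅) :: ([4], ∅, [PRIM2(add)])]]
[13] [S=[clo(λx. (x x), ∅) :: clo(λx. (x x), ∅)] | E={x↦clo(λx. (x x), ∅)} | C=[AP] | D=[(∅, {x↦clo(λx. (x x), ∅)}, ∅) :: ([4], ∅, [PRIM2(add)])]]
[14] [S=∅ | E={x↦clo(λx. (x x), ∅)} | C=[(x x)] | D=[(∅, {x↦clo(λx. (x x), ∅)}, ∅) :: (∅, {x↦clo(λx. (x x), ∅)}, ∅) :: ([4], ∅, [PRIM2(add)])]]
[15] [S=∅ | E={x↦clo(λx. (x x), ∅)} | C=[x :: x :: AP] | D=[(∅, {x↦clo(λx. (x x), ∅)}, ∅) :: (∅, {x↦clo(λx. (x x), ∅)}, ∅) :: ([4], ∅, [PRIM2(add)])]]
→ 15 transitions taken and the configuration is still not final: no result within 15 steps

Answer: DIVERGES (no final state within 15 steps)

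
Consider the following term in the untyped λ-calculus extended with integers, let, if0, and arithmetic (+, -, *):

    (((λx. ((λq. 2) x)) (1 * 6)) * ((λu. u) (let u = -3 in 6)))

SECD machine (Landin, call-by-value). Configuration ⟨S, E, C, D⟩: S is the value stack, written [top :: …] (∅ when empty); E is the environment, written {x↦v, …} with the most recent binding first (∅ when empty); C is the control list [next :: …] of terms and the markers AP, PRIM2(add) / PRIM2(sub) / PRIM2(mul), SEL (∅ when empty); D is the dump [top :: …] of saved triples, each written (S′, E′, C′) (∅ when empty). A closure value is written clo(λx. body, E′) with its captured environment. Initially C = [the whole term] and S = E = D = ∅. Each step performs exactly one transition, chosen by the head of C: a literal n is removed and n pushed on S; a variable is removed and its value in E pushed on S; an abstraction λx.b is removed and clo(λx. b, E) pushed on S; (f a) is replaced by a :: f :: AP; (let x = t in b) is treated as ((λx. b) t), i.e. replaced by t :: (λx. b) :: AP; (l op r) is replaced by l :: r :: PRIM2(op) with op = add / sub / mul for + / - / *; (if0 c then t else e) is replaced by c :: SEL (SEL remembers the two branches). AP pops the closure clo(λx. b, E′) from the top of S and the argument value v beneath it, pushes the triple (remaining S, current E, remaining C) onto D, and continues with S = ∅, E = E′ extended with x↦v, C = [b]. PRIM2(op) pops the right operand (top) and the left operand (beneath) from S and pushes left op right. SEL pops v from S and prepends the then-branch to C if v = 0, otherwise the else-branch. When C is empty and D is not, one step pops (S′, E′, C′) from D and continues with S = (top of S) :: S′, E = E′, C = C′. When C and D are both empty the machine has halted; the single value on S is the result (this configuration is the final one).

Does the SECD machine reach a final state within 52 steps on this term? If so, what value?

Answer: 12

Execution trace:
0. ⟨S=∅; E=∅; C=[(((λx. ((λq. 2) x)) (1 * 6)) * ((λu. u) (let u = -3 in 6)))]; D=∅⟩
1. ⟨S=∅; E=∅; C=[((λx. ((λq. 2) x)) (1 * 6)) :: ((λu. u) (let u = -3 in 6)) :: PRIM2(mul)]; D=∅⟩
2. ⟨S=∅; E=∅; C=[(1 * 6) :: (λx. ((λq. 2) x)) :: AP :: ((λu. u) (let u = -3 in 6)) :: PRIM2(mul)]; D=∅⟩
3. ⟨S=∅; E=∅; C=[1 :: 6 :: PRIM2(mul) :: (λx. ((λq. 2) x)) :: AP :: ((λu. u) (let u = -3 in 6)) :: PRIM2(mul)]; D=∅⟩
4. ⟨S=[1]; E=∅; C=[6 :: PRIM2(mul) :: (λx. ((λq. 2) x)) :: AP :: ((λu. u) (let u = -3 in 6)) :: PRIM2(mul)]; D=∅⟩
5. ⟨S=[6 :: 1]; E=∅; C=[PRIM2(mul) :: (λx. ((λq. 2) x)) :: AP :: ((λu. u) (let u = -3 in 6)) :: PRIM2(mul)]; D=∅⟩
6. ⟨S=[6]; E=∅; C=[(λx. ((λq. 2) x)) :: AP :: ((λu. u) (let u = -3 in 6)) :: PRIM2(mul)]; D=∅⟩
7. ⟨S=[clo(λx. ((λq. 2) x), ∅) :: 6]; E=∅; C=[AP :: ((λu. u) (let u = -3 in 6)) :: PRIM2(mul)]; D=∅⟩
8. ⟨S=∅; E={x↦6}; C=[((λq. 2) x)]; D=[(∅, ∅, [((λu. u) (let u = -3 in 6)) :: PRIM2(mul)])]⟩
9. ⟨S=∅; E={x↦6}; C=[x :: (λq. 2) :: AP]; D=[(∅, ∅, [((λu. u) (let u = -3 in 6)) :: PRIM2(mul)])]⟩
10. ⟨S=[6]; E={x↦6}; C=[(λq. 2) :: AP]; D=[(∅, ∅, [((λu. u) (let u = -3 in 6)) :: PRIM2(mul)])]⟩
11. ⟨S=[clo(λq. 2, {x↦6}) :: 6]; E={x↦6}; C=[AP]; D=[(∅, ∅, [((λu. u) (let u = -3 in 6)) :: PRIM2(mul)])]⟩
12. ⟨S=∅; E={q↦6, x↦6}; C=[2]; D=[(∅, {x↦6}, ∅) :: (∅, ∅, [((λu. u) (let u = -3 in 6)) :: PRIM2(mul)])]⟩
13. ⟨S=[2]; E={q↦6, x↦6}; C=∅; D=[(∅, {x↦6}, ∅) :: (∅, ∅, [((λu. u) (let u = -3 in 6)) :: PRIM2(mul)])]⟩
14. ⟨S=[2]; E={x↦6}; C=∅; D=[(∅, ∅, [((λu. u) (let u = -3 in 6)) :: PRIM2(mul)])]⟩
15. ⟨S=[2]; E=∅; C=[((λu. u) (let u = -3 in 6)) :: PRIM2(mul)]; D=∅⟩
16. ⟨S=[2]; E=∅; C=[(let u = -3 in 6) :: (λu. u) :: AP :: PRIM2(mul)]; D=∅⟩
17. ⟨S=[2]; E=∅; C=[-3 :: (λu. 6) :: AP :: (λu. u) :: AP :: PRIM2(mul)]; D=∅⟩
18. ⟨S=[-3 :: 2]; E=∅; C=[(λu. 6) :: AP :: (λu. u) :: AP :: PRIM2(mul)]; D=∅⟩
19. ⟨S=[clo(λu. 6, ∅) :: -3 :: 2]; E=∅; C=[AP :: (λu. u) :: AP :: PRIM2(mul)]; D=∅⟩
20. ⟨S=∅; E={u↦-3}; C=[6]; D=[([2], ∅, [(λu. u) :: AP :: PRIM2(mul)])]⟩
21. ⟨S=[6]; E={u↦-3}; C=∅; D=[([2], ∅, [(λu. u) :: AP :: PRIM2(mul)])]⟩
22. ⟨S=[6 :: 2]; E=∅; C=[(λu. u) :: AP :: PRIM2(mul)]; D=∅⟩
23. ⟨S=[clo(λu. u, ∅) :: 6 :: 2]; E=∅; C=[AP :: PRIM2(mul)]; D=∅⟩
24. ⟨S=∅; E={u↦6}; C=[u]; D=[([2], ∅, [PRIM2(mul)])]⟩
25. ⟨S=[6]; E={u↦6}; C=∅; D=[([2], ∅, [PRIM2(mul)])]⟩
26. ⟨S=[6 :: 2]; E=∅; C=[PRIM2(mul)]; D=∅⟩
27. ⟨S=[12]; E=∅; C=∅; D=∅⟩
→ final value 12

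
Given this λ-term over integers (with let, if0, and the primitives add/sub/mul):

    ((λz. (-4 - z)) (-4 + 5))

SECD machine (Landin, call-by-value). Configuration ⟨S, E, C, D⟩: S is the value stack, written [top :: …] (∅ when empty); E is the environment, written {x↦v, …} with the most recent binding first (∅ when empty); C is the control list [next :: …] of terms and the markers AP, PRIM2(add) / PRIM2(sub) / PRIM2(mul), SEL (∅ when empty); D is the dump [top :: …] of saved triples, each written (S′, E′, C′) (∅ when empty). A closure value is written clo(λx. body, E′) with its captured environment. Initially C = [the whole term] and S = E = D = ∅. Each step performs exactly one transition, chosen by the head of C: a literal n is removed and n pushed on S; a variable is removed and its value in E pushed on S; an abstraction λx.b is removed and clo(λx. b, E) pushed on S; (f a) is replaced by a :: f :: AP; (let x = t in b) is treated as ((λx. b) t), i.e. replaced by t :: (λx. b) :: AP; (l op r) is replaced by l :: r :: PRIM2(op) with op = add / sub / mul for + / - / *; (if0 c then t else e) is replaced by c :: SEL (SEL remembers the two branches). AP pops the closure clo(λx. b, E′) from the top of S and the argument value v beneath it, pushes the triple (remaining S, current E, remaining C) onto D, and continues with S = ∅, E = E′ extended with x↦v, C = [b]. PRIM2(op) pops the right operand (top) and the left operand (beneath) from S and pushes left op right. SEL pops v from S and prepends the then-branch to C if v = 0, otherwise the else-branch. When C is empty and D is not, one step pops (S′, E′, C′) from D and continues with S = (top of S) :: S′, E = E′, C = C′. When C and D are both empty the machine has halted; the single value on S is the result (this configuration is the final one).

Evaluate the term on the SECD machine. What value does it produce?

step 0: <S=∅, E=∅, C=[((λz. (-4 - z)) (-4 + 5))], D=∅>
step 1: <S=∅, E=∅, C=[(-4 + 5) :: (λz. (-4 - z)) :: AP], D=∅>
step 2: <S=∅, E=∅, C=[-4 :: 5 :: PRIM2(add) :: (λz. (-4 - z)) :: AP], D=∅>
step 3: <S=[-4], E=∅, C=[5 :: PRIM2(add) :: (λz. (-4 - z)) :: AP], D=∅>
step 4: <S=[5 :: -4], E=∅, C=[PRIM2(add) :: (λz. (-4 - z)) :: AP], D=∅>
step 5: <S=[1], E=∅, C=[(λz. (-4 - z)) :: AP], D=∅>
step 6: <S=[clo(λz. (-4 - z), ∅) :: 1], E=∅, C=[AP], D=∅>
step 7: <S=∅, E={z↦1}, C=[(-4 - z)], D=[(∅, ∅, ∅)]>
step 8: <S=∅, E={z↦1}, C=[-4 :: z :: PRIM2(sub)], D=[(∅, ∅, ∅)]>
step 9: <S=[-4], E={z↦1}, C=[z :: PRIM2(sub)], D=[(∅, ∅, ∅)]>
step 10: <S=[1 :: -4], E={z↦1}, C=[PRIM2(sub)], D=[(∅, ∅, ∅)]>
step 11: <S=[-5], E={z↦1}, C=∅, D=[(∅, ∅, ∅)]>
step 12: <S=[-5], E=∅, C=∅, D=∅>
→ final value -5

Answer: -5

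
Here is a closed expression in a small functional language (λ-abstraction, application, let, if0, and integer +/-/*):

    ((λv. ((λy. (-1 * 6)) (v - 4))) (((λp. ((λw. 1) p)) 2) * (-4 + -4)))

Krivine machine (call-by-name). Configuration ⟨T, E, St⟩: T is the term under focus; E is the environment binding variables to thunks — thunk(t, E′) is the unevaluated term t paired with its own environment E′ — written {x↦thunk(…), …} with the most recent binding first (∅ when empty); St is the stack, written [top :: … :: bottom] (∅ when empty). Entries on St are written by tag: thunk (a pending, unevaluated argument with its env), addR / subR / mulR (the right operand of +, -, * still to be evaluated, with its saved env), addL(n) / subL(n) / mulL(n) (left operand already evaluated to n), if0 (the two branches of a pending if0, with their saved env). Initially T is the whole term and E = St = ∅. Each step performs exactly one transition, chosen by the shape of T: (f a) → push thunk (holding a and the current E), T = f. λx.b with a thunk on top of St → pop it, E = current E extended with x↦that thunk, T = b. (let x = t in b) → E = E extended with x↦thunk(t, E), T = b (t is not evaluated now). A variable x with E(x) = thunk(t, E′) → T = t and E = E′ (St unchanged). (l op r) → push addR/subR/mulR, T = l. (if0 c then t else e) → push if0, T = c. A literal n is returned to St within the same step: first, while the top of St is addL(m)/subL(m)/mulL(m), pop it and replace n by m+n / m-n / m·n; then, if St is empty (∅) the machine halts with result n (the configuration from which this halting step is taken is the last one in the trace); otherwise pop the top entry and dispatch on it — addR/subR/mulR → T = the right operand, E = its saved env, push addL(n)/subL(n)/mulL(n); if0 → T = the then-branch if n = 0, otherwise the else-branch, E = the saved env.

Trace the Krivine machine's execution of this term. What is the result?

0. <T=((λv. ((λy. (-1 * 6)) (v - 4))) (((λp. ((λw. 1) p)) 2) * (-4 + -4))), E=∅, St=∅>
1. <T=(λv. ((λy. (-1 * 6)) (v - 4))), E=∅, St=[thunk]>
2. <T=((λy. (-1 * 6)) (v - 4)), E={v↦thunk((((λp. ((λw. 1) p)) 2) * (-4 + -4)), ∅)}, St=∅>
3. <T=(λy. (-1 * 6)), E={v↦thunk((((λp. ((λw. 1) p)) 2) * (-4 + -4)), ∅)}, St=[thunk]>
4. <T=(-1 * 6), E={y↦thunk((v - 4), {v↦thunk((((λp. ((λw. 1) p)) 2) * (-4 + -4)), ∅)}), v↦thunk((((λp. ((λw. 1) p)) 2) * (-4 + -4)), ∅)}, St=∅>
5. <T=-1, E={y↦thunk((v - 4), {v↦thunk((((λp. ((λw. 1) p)) 2) * (-4 + -4)), ∅)}), v↦thunk((((λp. ((λw. 1) p)) 2) * (-4 + -4)), ∅)}, St=[mulR]>
6. <T=6, E={y↦thunk((v - 4), {v↦thunk((((λp. ((λw. 1) p)) 2) * (-4 + -4)), ∅)}), v↦thunk((((λp. ((λw. 1) p)) 2) * (-4 + -4)), ∅)}, St=[mulL(-1)]>
→ final value -6

Answer: -6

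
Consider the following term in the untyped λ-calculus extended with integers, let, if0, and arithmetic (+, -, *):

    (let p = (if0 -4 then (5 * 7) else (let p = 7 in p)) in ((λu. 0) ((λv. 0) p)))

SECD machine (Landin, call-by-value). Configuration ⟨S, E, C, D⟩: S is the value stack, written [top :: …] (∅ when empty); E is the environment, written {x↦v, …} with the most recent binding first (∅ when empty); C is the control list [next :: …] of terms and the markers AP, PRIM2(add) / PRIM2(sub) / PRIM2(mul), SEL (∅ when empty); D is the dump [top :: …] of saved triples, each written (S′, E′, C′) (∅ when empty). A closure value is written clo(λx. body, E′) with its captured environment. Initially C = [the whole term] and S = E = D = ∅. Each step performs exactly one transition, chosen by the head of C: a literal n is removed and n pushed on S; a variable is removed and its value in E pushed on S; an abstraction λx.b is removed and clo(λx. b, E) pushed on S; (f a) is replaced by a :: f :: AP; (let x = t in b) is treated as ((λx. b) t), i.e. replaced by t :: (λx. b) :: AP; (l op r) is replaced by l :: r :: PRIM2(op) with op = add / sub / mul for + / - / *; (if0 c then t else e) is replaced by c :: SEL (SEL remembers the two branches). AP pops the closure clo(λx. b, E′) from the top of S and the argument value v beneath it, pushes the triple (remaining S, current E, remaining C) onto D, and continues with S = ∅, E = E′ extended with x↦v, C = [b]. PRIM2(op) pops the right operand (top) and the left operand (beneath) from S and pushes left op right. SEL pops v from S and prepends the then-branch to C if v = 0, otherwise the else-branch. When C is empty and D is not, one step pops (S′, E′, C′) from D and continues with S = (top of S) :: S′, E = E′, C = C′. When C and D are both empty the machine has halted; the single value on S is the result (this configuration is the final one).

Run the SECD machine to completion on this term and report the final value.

Answer: 0

Derivation:
[0] <S=∅, E=∅, C=[(let p = (if0 -4 then (5 * 7) else (let p = 7 in p)) in ((λu. 0) ((λv. 0) p)))], D=∅>
[1] <S=∅, E=∅, C=[(if0 -4 then (5 * 7) else (let p = 7 in p)) :: (λp. ((λu. 0) ((λv. 0) p))) :: AP], D=∅>
[2] <S=∅, E=∅, C=[-4 :: SEL :: (λp. ((λu. 0) ((λv. 0) p))) :: AP], D=∅>
[3] <S=[-4], E=∅, C=[SEL :: (λp. ((λu. 0) ((λv. 0) p))) :: AP], D=∅>
[4] <S=∅, E=∅, C=[(let p = 7 in p) :: (λp. ((λu. 0) ((λv. 0) p))) :: AP], D=∅>
[5] <S=∅, E=∅, C=[7 :: (λp. p) :: AP :: (λp. ((λu. 0) ((λv. 0) p))) :: AP], D=∅>
[6] <S=[7], E=∅, C=[(λp. p) :: AP :: (λp. ((λu. 0) ((λv. 0) p))) :: AP], D=∅>
[7] <S=[clo(λp. p, ∅) :: 7], E=∅, C=[AP :: (λp. ((λu. 0) ((λv. 0) p))) :: AP], D=∅>
[8] <S=∅, E={p↦7}, C=[p], D=[(∅, ∅, [(λp. ((λu. 0) ((λv. 0) p))) :: AP])]>
[9] <S=[7], E={p↦7}, C=∅, D=[(∅, ∅, [(λp. ((λu. 0) ((λv. 0) p))) :: AP])]>
[10] <S=[7], E=∅, C=[(λp. ((λu. 0) ((λv. 0) p))) :: AP], D=∅>
[11] <S=[clo(λp. ((λu. 0) ((λv. 0) p)), ∅) :: 7], E=∅, C=[AP], D=∅>
[12] <S=∅, E={p↦7}, C=[((λu. 0) ((λv. 0) p))], D=[(∅, ∅, ∅)]>
[13] <S=∅, E={p↦7}, C=[((λv. 0) p) :: (λu. 0) :: AP], D=[(∅, ∅, ∅)]>
[14] <S=∅, E={p↦7}, C=[p :: (λv. 0) :: AP :: (λu. 0) :: AP], D=[(∅, ∅, ∅)]>
[15] <S=[7], E={p↦7}, C=[(λv. 0) :: AP :: (λu. 0) :: AP], D=[(∅, ∅, ∅)]>
[16] <S=[clo(λv. 0, {p↦7}) :: 7], E={p↦7}, C=[AP :: (λu. 0) :: AP], D=[(∅, ∅, ∅)]>
[17] <S=∅, E={v↦7, p↦7}, C=[0], D=[(∅, {p↦7}, [(λu. 0) :: AP]) :: (∅, ∅, ∅)]>
[18] <S=[0], E={v↦7, p↦7}, C=∅, D=[(∅, {p↦7}, [(λu. 0) :: AP]) :: (∅, ∅, ∅)]>
[19] <S=[0], E={p↦7}, C=[(λu. 0) :: AP], D=[(∅, ∅, ∅)]>
[20] <S=[clo(λu. 0, {p↦7}) :: 0], E={p↦7}, C=[AP], D=[(∅, ∅, ∅)]>
[21] <S=∅, E={u↦0, p↦7}, C=[0], D=[(∅, {p↦7}, ∅) :: (∅, ∅, ∅)]>
[22] <S=[0], E={u↦0, p↦7}, C=∅, D=[(∅, {p↦7}, ∅) :: (∅, ∅, ∅)]>
[23] <S=[0], E={p↦7}, C=∅, D=[(∅, ∅, ∅)]>
[24] <S=[0], E=∅, C=∅, D=∅>
→ final value 0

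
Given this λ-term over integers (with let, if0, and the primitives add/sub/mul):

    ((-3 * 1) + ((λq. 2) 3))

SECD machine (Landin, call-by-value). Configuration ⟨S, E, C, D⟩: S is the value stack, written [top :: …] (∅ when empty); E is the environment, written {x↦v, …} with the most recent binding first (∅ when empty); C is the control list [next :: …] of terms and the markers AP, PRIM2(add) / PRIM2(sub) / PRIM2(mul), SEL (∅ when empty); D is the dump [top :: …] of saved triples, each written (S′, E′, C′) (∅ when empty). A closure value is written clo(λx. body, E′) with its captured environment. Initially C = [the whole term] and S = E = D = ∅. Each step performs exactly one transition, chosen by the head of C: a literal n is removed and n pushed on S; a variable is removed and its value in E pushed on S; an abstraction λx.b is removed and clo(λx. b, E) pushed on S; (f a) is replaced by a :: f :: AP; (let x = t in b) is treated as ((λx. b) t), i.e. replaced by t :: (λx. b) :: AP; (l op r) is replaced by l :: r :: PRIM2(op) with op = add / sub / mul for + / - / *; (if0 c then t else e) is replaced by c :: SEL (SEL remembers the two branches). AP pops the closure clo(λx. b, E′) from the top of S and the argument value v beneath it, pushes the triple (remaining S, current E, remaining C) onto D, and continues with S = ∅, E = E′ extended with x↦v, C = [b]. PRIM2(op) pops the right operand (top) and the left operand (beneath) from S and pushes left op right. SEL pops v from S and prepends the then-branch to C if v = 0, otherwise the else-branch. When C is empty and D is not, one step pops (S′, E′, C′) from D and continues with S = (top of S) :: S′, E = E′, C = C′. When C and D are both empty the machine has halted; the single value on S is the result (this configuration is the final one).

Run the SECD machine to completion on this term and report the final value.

Answer: -1

Machine steps:
[0] [S=∅ | E=∅ | C=[((-3 * 1) + ((λq. 2) 3))] | D=∅]
[1] [S=∅ | E=∅ | C=[(-3 * 1) :: ((λq. 2) 3) :: PRIM2(add)] | D=∅]
[2] [S=∅ | E=∅ | C=[-3 :: 1 :: PRIM2(mul) :: ((λq. 2) 3) :: PRIM2(add)] | D=∅]
[3] [S=[-3] | E=∅ | C=[1 :: PRIM2(mul) :: ((λq. 2) 3) :: PRIM2(add)] | D=∅]
[4] [S=[1 :: -3] | E=∅ | C=[PRIM2(mul) :: ((λq. 2) 3) :: PRIM2(add)] | D=∅]
[5] [S=[-3] | E=∅ | C=[((λq. 2) 3) :: PRIM2(add)] | D=∅]
[6] [S=[-3] | E=∅ | C=[3 :: (λq. 2) :: AP :: PRIM2(add)] | D=∅]
[7] [S=[3 :: -3] | E=∅ | C=[(λq. 2) :: AP :: PRIM2(add)] | D=∅]
[8] [S=[clo(λq. 2, ∅) :: 3 :: -3] | E=∅ | C=[AP :: PRIM2(add)] | D=∅]
[9] [S=∅ | E={q↦3} | C=[2] | D=[([-3], ∅, [PRIM2(add)])]]
[10] [S=[2] | E={q↦3} | C=∅ | D=[([-3], ∅, [PRIM2(add)])]]
[11] [S=[2 :: -3] | E=∅ | C=[PRIM2(add)] | D=∅]
[12] [S=[-1] | E=∅ | C=∅ | D=∅]
→ final value -1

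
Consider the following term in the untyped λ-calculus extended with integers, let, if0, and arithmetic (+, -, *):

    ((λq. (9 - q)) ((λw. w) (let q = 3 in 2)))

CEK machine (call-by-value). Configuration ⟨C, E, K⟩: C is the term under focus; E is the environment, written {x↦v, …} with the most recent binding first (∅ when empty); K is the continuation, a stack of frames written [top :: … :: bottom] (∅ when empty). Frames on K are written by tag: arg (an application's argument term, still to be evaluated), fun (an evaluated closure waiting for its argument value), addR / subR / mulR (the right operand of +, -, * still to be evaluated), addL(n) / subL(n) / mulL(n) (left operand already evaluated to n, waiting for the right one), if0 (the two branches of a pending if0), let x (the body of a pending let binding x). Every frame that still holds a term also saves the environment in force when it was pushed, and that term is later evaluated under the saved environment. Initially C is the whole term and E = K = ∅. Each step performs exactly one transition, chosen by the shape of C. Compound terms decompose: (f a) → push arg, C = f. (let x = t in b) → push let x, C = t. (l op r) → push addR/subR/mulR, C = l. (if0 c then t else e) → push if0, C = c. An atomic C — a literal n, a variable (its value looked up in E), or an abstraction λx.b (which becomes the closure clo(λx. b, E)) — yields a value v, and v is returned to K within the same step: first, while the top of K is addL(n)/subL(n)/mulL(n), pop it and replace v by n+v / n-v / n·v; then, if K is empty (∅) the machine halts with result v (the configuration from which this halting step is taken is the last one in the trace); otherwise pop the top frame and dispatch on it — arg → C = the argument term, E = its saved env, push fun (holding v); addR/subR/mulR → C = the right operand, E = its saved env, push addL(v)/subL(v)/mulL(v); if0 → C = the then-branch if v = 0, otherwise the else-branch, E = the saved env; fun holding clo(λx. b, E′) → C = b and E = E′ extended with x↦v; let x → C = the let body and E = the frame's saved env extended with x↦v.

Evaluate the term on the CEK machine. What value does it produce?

Answer: 7

Machine steps:
t=0: ⟨C=((λq. (9 - q)) ((λw. w) (let q = 3 in 2))); E=∅; K=∅⟩
t=1: ⟨C=(λq. (9 - q)); E=∅; K=[arg]⟩
t=2: ⟨C=((λw. w) (let q = 3 in 2)); E=∅; K=[fun]⟩
t=3: ⟨C=(λw. w); E=∅; K=[arg :: fun]⟩
t=4: ⟨C=(let q = 3 in 2); E=∅; K=[fun :: fun]⟩
t=5: ⟨C=3; E=∅; K=[let q :: fun :: fun]⟩
t=6: ⟨C=2; E={q↦3}; K=[fun :: fun]⟩
t=7: ⟨C=w; E={w↦2}; K=[fun]⟩
t=8: ⟨C=(9 - q); E={q↦2}; K=∅⟩
t=9: ⟨C=9; E={q↦2}; K=[subR]⟩
t=10: ⟨C=q; E={q↦2}; K=[subL(9)]⟩
→ final value 7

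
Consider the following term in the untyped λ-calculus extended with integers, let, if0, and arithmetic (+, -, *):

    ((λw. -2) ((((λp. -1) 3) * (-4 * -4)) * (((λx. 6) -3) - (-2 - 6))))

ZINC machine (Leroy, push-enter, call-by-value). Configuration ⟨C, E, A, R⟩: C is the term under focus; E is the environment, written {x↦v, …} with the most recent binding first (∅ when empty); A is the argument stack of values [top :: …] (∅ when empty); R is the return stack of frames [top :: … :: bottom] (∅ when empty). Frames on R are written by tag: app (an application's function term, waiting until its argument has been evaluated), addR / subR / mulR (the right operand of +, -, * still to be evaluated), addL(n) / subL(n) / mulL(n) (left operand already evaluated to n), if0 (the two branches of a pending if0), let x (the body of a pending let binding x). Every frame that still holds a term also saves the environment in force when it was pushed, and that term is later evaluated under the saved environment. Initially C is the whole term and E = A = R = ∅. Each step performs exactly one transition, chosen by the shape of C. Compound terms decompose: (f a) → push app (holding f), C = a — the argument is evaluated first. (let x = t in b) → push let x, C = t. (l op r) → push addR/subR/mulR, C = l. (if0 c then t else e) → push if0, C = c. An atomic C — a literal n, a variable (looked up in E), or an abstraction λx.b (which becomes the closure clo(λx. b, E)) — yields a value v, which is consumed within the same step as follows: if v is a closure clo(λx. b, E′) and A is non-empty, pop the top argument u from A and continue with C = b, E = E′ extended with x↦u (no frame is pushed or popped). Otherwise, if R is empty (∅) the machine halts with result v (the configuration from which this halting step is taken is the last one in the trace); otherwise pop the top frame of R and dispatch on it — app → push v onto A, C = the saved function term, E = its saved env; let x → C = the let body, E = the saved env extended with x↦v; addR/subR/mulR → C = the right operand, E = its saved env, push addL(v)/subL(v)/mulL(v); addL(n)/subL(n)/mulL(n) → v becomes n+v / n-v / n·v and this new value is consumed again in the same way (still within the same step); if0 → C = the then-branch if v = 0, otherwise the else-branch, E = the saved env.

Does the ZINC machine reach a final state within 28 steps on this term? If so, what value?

0. [C=((λw. -2) ((((λp. -1) 3) * (-4 * -4)) * (((λx. 6) -3) - (-2 - 6)))) | E=∅ | A=∅ | R=∅]
1. [C=((((λp. -1) 3) * (-4 * -4)) * (((λx. 6) -3) - (-2 - 6))) | E=∅ | A=∅ | R=[app]]
2. [C=(((λp. -1) 3) * (-4 * -4)) | E=∅ | A=∅ | R=[mulR :: app]]
3. [C=((λp. -1) 3) | E=∅ | A=∅ | R=[mulR :: mulR :: app]]
4. [C=3 | E=∅ | A=∅ | R=[app :: mulR :: mulR :: app]]
5. [C=(λp. -1) | E=∅ | A=[3] | R=[mulR :: mulR :: app]]
6. [C=-1 | E={p↦3} | A=∅ | R=[mulR :: mulR :: app]]
7. [C=(-4 * -4) | E=∅ | A=∅ | R=[mulL(-1) :: mulR :: app]]
8. [C=-4 | E=∅ | A=∅ | R=[mulR :: mulL(-1) :: mulR :: app]]
9. [C=-4 | E=∅ | A=∅ | R=[mulL(-4) :: mulL(-1) :: mulR :: app]]
10. [C=(((λx. 6) -3) - (-2 - 6)) | E=∅ | A=∅ | R=[mulL(-16) :: app]]
11. [C=((λx. 6) -3) | E=∅ | A=∅ | R=[subR :: mulL(-16) :: app]]
12. [C=-3 | E=∅ | A=∅ | R=[app :: subR :: mulL(-16) :: app]]
13. [C=(λx. 6) | E=∅ | A=[-3] | R=[subR :: mulL(-16) :: app]]
14. [C=6 | E={x↦-3} | A=∅ | R=[subR :: mulL(-16) :: app]]
15. [C=(-2 - 6) | E=∅ | A=∅ | R=[subL(6) :: mulL(-16) :: app]]
16. [C=-2 | E=∅ | A=∅ | R=[subR :: subL(6) :: mulL(-16) :: app]]
17. [C=6 | E=∅ | A=∅ | R=[subL(-2) :: subL(6) :: mulL(-16) :: app]]
18. [C=(λw. -2) | E=∅ | A=[-224] | R=∅]
19. [C=-2 | E={w↦-224} | A=∅ | R=∅]
→ final value -2

Answer: -2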